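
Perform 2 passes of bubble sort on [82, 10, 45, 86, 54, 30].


Initial: [82, 10, 45, 86, 54, 30]
Pass 1: [10, 45, 82, 54, 30, 86] (4 swaps)
Pass 2: [10, 45, 54, 30, 82, 86] (2 swaps)

After 2 passes: [10, 45, 54, 30, 82, 86]


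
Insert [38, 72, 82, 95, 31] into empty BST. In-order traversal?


Insert 38: root
Insert 72: R from 38
Insert 82: R from 38 -> R from 72
Insert 95: R from 38 -> R from 72 -> R from 82
Insert 31: L from 38

In-order: [31, 38, 72, 82, 95]


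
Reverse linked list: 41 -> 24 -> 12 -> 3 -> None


Step 1: curr=41, set curr.next=prev(None) | reversed so far: 41
Step 2: curr=24, set curr.next=prev(41) | reversed so far: 24 -> 41
Step 3: curr=12, set curr.next=prev(24) | reversed so far: 12 -> 24 -> 41
Step 4: curr=3, set curr.next=prev(12) | reversed so far: 3 -> 12 -> 24 -> 41

3 -> 12 -> 24 -> 41 -> None


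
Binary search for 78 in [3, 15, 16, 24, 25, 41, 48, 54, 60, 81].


Step 1: lo=0, hi=9, mid=4, val=25
Step 2: lo=5, hi=9, mid=7, val=54
Step 3: lo=8, hi=9, mid=8, val=60
Step 4: lo=9, hi=9, mid=9, val=81

Not found


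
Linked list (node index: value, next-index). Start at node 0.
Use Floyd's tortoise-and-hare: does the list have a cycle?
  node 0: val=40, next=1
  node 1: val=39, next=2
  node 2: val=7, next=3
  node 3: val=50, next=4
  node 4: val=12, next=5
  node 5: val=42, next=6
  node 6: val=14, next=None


Floyd's tortoise (slow, +1) and hare (fast, +2):
  init: slow=0, fast=0
  step 1: slow=1, fast=2
  step 2: slow=2, fast=4
  step 3: slow=3, fast=6
  step 4: fast -> None, no cycle

Cycle: no


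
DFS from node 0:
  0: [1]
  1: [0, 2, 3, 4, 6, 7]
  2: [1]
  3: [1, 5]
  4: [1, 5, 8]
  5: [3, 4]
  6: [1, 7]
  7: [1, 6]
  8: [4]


Visit 0, push [1]
Visit 1, push [7, 6, 4, 3, 2]
Visit 2, push []
Visit 3, push [5]
Visit 5, push [4]
Visit 4, push [8]
Visit 8, push []
Visit 6, push [7]
Visit 7, push []

DFS order: [0, 1, 2, 3, 5, 4, 8, 6, 7]


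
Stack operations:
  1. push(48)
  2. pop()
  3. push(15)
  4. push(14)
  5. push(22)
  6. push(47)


push(48) -> [48]
pop()->48, []
push(15) -> [15]
push(14) -> [15, 14]
push(22) -> [15, 14, 22]
push(47) -> [15, 14, 22, 47]

Final stack: [15, 14, 22, 47]


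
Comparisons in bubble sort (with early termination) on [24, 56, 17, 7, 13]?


Algorithm: bubble sort (with early termination)
Input: [24, 56, 17, 7, 13]
Sorted: [7, 13, 17, 24, 56]

10


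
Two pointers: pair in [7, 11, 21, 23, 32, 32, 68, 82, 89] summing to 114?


lo=0(7)+hi=8(89)=96
lo=1(11)+hi=8(89)=100
lo=2(21)+hi=8(89)=110
lo=3(23)+hi=8(89)=112
lo=4(32)+hi=8(89)=121
lo=4(32)+hi=7(82)=114

Yes: 32+82=114


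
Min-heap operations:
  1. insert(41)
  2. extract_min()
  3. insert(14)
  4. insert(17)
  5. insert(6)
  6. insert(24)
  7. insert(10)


insert(41) -> [41]
extract_min()->41, []
insert(14) -> [14]
insert(17) -> [14, 17]
insert(6) -> [6, 17, 14]
insert(24) -> [6, 17, 14, 24]
insert(10) -> [6, 10, 14, 24, 17]

Final heap: [6, 10, 14, 24, 17]


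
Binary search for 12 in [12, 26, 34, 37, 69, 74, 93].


Step 1: lo=0, hi=6, mid=3, val=37
Step 2: lo=0, hi=2, mid=1, val=26
Step 3: lo=0, hi=0, mid=0, val=12

Found at index 0


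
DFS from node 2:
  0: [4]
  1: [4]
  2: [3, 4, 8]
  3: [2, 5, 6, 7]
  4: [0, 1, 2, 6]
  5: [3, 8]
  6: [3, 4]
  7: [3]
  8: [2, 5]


Visit 2, push [8, 4, 3]
Visit 3, push [7, 6, 5]
Visit 5, push [8]
Visit 8, push []
Visit 6, push [4]
Visit 4, push [1, 0]
Visit 0, push []
Visit 1, push []
Visit 7, push []

DFS order: [2, 3, 5, 8, 6, 4, 0, 1, 7]


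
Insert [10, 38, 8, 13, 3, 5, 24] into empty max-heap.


Insert 10: [10]
Insert 38: [38, 10]
Insert 8: [38, 10, 8]
Insert 13: [38, 13, 8, 10]
Insert 3: [38, 13, 8, 10, 3]
Insert 5: [38, 13, 8, 10, 3, 5]
Insert 24: [38, 13, 24, 10, 3, 5, 8]

Final heap: [38, 13, 24, 10, 3, 5, 8]


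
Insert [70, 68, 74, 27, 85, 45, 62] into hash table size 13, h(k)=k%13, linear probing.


Insert 70: h=5 -> slot 5
Insert 68: h=3 -> slot 3
Insert 74: h=9 -> slot 9
Insert 27: h=1 -> slot 1
Insert 85: h=7 -> slot 7
Insert 45: h=6 -> slot 6
Insert 62: h=10 -> slot 10

Table: [None, 27, None, 68, None, 70, 45, 85, None, 74, 62, None, None]


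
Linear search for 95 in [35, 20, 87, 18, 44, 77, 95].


i=0: 35!=95
i=1: 20!=95
i=2: 87!=95
i=3: 18!=95
i=4: 44!=95
i=5: 77!=95
i=6: 95==95 found!

Found at 6, 7 comps


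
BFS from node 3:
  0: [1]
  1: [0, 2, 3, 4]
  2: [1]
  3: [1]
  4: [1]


Visit 3, enqueue [1]
Visit 1, enqueue [0, 2, 4]
Visit 0, enqueue []
Visit 2, enqueue []
Visit 4, enqueue []

BFS order: [3, 1, 0, 2, 4]


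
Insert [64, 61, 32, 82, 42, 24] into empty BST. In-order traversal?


Insert 64: root
Insert 61: L from 64
Insert 32: L from 64 -> L from 61
Insert 82: R from 64
Insert 42: L from 64 -> L from 61 -> R from 32
Insert 24: L from 64 -> L from 61 -> L from 32

In-order: [24, 32, 42, 61, 64, 82]


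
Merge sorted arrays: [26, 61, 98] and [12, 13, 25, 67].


Take 12 from B
Take 13 from B
Take 25 from B
Take 26 from A
Take 61 from A
Take 67 from B

Merged: [12, 13, 25, 26, 61, 67, 98]


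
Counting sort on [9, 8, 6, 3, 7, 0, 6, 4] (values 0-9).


Input: [9, 8, 6, 3, 7, 0, 6, 4]
Counts: [1, 0, 0, 1, 1, 0, 2, 1, 1, 1]

Sorted: [0, 3, 4, 6, 6, 7, 8, 9]


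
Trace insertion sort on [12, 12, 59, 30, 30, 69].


Initial: [12, 12, 59, 30, 30, 69]
Insert 12: [12, 12, 59, 30, 30, 69]
Insert 59: [12, 12, 59, 30, 30, 69]
Insert 30: [12, 12, 30, 59, 30, 69]
Insert 30: [12, 12, 30, 30, 59, 69]
Insert 69: [12, 12, 30, 30, 59, 69]

Sorted: [12, 12, 30, 30, 59, 69]


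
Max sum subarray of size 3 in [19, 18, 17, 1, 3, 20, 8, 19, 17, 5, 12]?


[0:3]: 54
[1:4]: 36
[2:5]: 21
[3:6]: 24
[4:7]: 31
[5:8]: 47
[6:9]: 44
[7:10]: 41
[8:11]: 34

Max: 54 at [0:3]


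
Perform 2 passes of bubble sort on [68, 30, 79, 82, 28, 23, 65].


Initial: [68, 30, 79, 82, 28, 23, 65]
Pass 1: [30, 68, 79, 28, 23, 65, 82] (4 swaps)
Pass 2: [30, 68, 28, 23, 65, 79, 82] (3 swaps)

After 2 passes: [30, 68, 28, 23, 65, 79, 82]


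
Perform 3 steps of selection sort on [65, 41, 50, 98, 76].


Initial: [65, 41, 50, 98, 76]
Step 1: min=41 at 1
  Swap: [41, 65, 50, 98, 76]
Step 2: min=50 at 2
  Swap: [41, 50, 65, 98, 76]
Step 3: min=65 at 2
  Swap: [41, 50, 65, 98, 76]

After 3 steps: [41, 50, 65, 98, 76]


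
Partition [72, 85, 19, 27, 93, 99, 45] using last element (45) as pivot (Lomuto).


Pivot: 45
  19 <= 45: swap -> [19, 85, 72, 27, 93, 99, 45]
  27 <= 45: swap -> [19, 27, 72, 85, 93, 99, 45]
Place pivot at 2: [19, 27, 45, 85, 93, 99, 72]

Partitioned: [19, 27, 45, 85, 93, 99, 72]


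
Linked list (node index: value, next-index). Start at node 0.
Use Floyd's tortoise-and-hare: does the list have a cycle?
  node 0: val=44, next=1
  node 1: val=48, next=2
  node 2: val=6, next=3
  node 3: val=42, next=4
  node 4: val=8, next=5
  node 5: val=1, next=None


Floyd's tortoise (slow, +1) and hare (fast, +2):
  init: slow=0, fast=0
  step 1: slow=1, fast=2
  step 2: slow=2, fast=4
  step 3: fast 4->5->None, no cycle

Cycle: no


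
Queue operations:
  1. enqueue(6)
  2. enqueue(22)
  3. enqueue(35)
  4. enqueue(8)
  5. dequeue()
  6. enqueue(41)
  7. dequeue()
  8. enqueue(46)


enqueue(6) -> [6]
enqueue(22) -> [6, 22]
enqueue(35) -> [6, 22, 35]
enqueue(8) -> [6, 22, 35, 8]
dequeue()->6, [22, 35, 8]
enqueue(41) -> [22, 35, 8, 41]
dequeue()->22, [35, 8, 41]
enqueue(46) -> [35, 8, 41, 46]

Final queue: [35, 8, 41, 46]


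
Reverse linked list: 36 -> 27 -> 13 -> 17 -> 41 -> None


Step 1: curr=36, set curr.next=prev(None) | reversed so far: 36
Step 2: curr=27, set curr.next=prev(36) | reversed so far: 27 -> 36
Step 3: curr=13, set curr.next=prev(27) | reversed so far: 13 -> 27 -> 36
Step 4: curr=17, set curr.next=prev(13) | reversed so far: 17 -> 13 -> 27 -> 36
Step 5: curr=41, set curr.next=prev(17) | reversed so far: 41 -> 17 -> 13 -> 27 -> 36

41 -> 17 -> 13 -> 27 -> 36 -> None


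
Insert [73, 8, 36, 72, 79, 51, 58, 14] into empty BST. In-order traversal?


Insert 73: root
Insert 8: L from 73
Insert 36: L from 73 -> R from 8
Insert 72: L from 73 -> R from 8 -> R from 36
Insert 79: R from 73
Insert 51: L from 73 -> R from 8 -> R from 36 -> L from 72
Insert 58: L from 73 -> R from 8 -> R from 36 -> L from 72 -> R from 51
Insert 14: L from 73 -> R from 8 -> L from 36

In-order: [8, 14, 36, 51, 58, 72, 73, 79]


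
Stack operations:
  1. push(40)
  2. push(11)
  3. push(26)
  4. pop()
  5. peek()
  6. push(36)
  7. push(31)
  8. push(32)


push(40) -> [40]
push(11) -> [40, 11]
push(26) -> [40, 11, 26]
pop()->26, [40, 11]
peek()->11
push(36) -> [40, 11, 36]
push(31) -> [40, 11, 36, 31]
push(32) -> [40, 11, 36, 31, 32]

Final stack: [40, 11, 36, 31, 32]


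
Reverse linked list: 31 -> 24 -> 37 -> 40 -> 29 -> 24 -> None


Step 1: curr=31, set curr.next=prev(None) | reversed so far: 31
Step 2: curr=24, set curr.next=prev(31) | reversed so far: 24 -> 31
Step 3: curr=37, set curr.next=prev(24) | reversed so far: 37 -> 24 -> 31
Step 4: curr=40, set curr.next=prev(37) | reversed so far: 40 -> 37 -> 24 -> 31
Step 5: curr=29, set curr.next=prev(40) | reversed so far: 29 -> 40 -> 37 -> 24 -> 31
Step 6: curr=24, set curr.next=prev(29) | reversed so far: 24 -> 29 -> 40 -> 37 -> 24 -> 31

24 -> 29 -> 40 -> 37 -> 24 -> 31 -> None


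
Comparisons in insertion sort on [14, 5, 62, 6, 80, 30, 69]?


Algorithm: insertion sort
Input: [14, 5, 62, 6, 80, 30, 69]
Sorted: [5, 6, 14, 30, 62, 69, 80]

11


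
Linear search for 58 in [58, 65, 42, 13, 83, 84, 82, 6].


i=0: 58==58 found!

Found at 0, 1 comps


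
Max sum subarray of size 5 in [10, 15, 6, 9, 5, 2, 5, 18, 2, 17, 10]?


[0:5]: 45
[1:6]: 37
[2:7]: 27
[3:8]: 39
[4:9]: 32
[5:10]: 44
[6:11]: 52

Max: 52 at [6:11]


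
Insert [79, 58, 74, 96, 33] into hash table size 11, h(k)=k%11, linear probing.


Insert 79: h=2 -> slot 2
Insert 58: h=3 -> slot 3
Insert 74: h=8 -> slot 8
Insert 96: h=8, 1 probes -> slot 9
Insert 33: h=0 -> slot 0

Table: [33, None, 79, 58, None, None, None, None, 74, 96, None]


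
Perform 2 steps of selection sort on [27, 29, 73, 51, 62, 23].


Initial: [27, 29, 73, 51, 62, 23]
Step 1: min=23 at 5
  Swap: [23, 29, 73, 51, 62, 27]
Step 2: min=27 at 5
  Swap: [23, 27, 73, 51, 62, 29]

After 2 steps: [23, 27, 73, 51, 62, 29]


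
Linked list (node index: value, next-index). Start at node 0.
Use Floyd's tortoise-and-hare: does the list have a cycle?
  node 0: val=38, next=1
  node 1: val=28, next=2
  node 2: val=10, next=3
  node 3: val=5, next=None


Floyd's tortoise (slow, +1) and hare (fast, +2):
  init: slow=0, fast=0
  step 1: slow=1, fast=2
  step 2: fast 2->3->None, no cycle

Cycle: no


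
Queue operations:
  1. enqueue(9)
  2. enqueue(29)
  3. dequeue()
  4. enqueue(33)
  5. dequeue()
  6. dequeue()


enqueue(9) -> [9]
enqueue(29) -> [9, 29]
dequeue()->9, [29]
enqueue(33) -> [29, 33]
dequeue()->29, [33]
dequeue()->33, []

Final queue: []


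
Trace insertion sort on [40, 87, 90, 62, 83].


Initial: [40, 87, 90, 62, 83]
Insert 87: [40, 87, 90, 62, 83]
Insert 90: [40, 87, 90, 62, 83]
Insert 62: [40, 62, 87, 90, 83]
Insert 83: [40, 62, 83, 87, 90]

Sorted: [40, 62, 83, 87, 90]


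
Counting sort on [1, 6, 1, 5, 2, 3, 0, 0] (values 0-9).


Input: [1, 6, 1, 5, 2, 3, 0, 0]
Counts: [2, 2, 1, 1, 0, 1, 1, 0, 0, 0]

Sorted: [0, 0, 1, 1, 2, 3, 5, 6]


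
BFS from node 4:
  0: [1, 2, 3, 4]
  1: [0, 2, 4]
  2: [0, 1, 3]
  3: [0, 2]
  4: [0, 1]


Visit 4, enqueue [0, 1]
Visit 0, enqueue [2, 3]
Visit 1, enqueue []
Visit 2, enqueue []
Visit 3, enqueue []

BFS order: [4, 0, 1, 2, 3]


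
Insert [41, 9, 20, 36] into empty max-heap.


Insert 41: [41]
Insert 9: [41, 9]
Insert 20: [41, 9, 20]
Insert 36: [41, 36, 20, 9]

Final heap: [41, 36, 20, 9]


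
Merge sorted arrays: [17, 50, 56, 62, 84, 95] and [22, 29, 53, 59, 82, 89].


Take 17 from A
Take 22 from B
Take 29 from B
Take 50 from A
Take 53 from B
Take 56 from A
Take 59 from B
Take 62 from A
Take 82 from B
Take 84 from A
Take 89 from B

Merged: [17, 22, 29, 50, 53, 56, 59, 62, 82, 84, 89, 95]


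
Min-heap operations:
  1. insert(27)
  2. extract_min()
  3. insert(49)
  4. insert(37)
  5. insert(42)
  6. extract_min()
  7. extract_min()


insert(27) -> [27]
extract_min()->27, []
insert(49) -> [49]
insert(37) -> [37, 49]
insert(42) -> [37, 49, 42]
extract_min()->37, [42, 49]
extract_min()->42, [49]

Final heap: [49]


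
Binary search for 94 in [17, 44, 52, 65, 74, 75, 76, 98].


Step 1: lo=0, hi=7, mid=3, val=65
Step 2: lo=4, hi=7, mid=5, val=75
Step 3: lo=6, hi=7, mid=6, val=76
Step 4: lo=7, hi=7, mid=7, val=98

Not found


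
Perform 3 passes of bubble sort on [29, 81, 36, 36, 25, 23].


Initial: [29, 81, 36, 36, 25, 23]
Pass 1: [29, 36, 36, 25, 23, 81] (4 swaps)
Pass 2: [29, 36, 25, 23, 36, 81] (2 swaps)
Pass 3: [29, 25, 23, 36, 36, 81] (2 swaps)

After 3 passes: [29, 25, 23, 36, 36, 81]


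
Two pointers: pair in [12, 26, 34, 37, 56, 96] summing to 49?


lo=0(12)+hi=5(96)=108
lo=0(12)+hi=4(56)=68
lo=0(12)+hi=3(37)=49

Yes: 12+37=49


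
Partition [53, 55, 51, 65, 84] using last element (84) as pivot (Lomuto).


Pivot: 84
  53 <= 84: advance i (no swap)
  55 <= 84: advance i (no swap)
  51 <= 84: advance i (no swap)
  65 <= 84: advance i (no swap)
Place pivot at 4: [53, 55, 51, 65, 84]

Partitioned: [53, 55, 51, 65, 84]


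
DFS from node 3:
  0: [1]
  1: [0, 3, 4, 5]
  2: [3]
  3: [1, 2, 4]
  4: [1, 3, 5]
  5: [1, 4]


Visit 3, push [4, 2, 1]
Visit 1, push [5, 4, 0]
Visit 0, push []
Visit 4, push [5]
Visit 5, push []
Visit 2, push []

DFS order: [3, 1, 0, 4, 5, 2]


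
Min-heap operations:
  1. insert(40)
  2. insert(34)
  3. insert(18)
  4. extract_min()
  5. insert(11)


insert(40) -> [40]
insert(34) -> [34, 40]
insert(18) -> [18, 40, 34]
extract_min()->18, [34, 40]
insert(11) -> [11, 40, 34]

Final heap: [11, 40, 34]


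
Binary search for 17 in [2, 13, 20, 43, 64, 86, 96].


Step 1: lo=0, hi=6, mid=3, val=43
Step 2: lo=0, hi=2, mid=1, val=13
Step 3: lo=2, hi=2, mid=2, val=20

Not found


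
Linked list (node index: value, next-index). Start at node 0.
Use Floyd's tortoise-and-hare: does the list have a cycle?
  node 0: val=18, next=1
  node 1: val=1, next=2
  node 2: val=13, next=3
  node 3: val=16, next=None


Floyd's tortoise (slow, +1) and hare (fast, +2):
  init: slow=0, fast=0
  step 1: slow=1, fast=2
  step 2: fast 2->3->None, no cycle

Cycle: no


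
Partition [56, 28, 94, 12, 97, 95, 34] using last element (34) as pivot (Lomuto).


Pivot: 34
  28 <= 34: swap -> [28, 56, 94, 12, 97, 95, 34]
  12 <= 34: swap -> [28, 12, 94, 56, 97, 95, 34]
Place pivot at 2: [28, 12, 34, 56, 97, 95, 94]

Partitioned: [28, 12, 34, 56, 97, 95, 94]


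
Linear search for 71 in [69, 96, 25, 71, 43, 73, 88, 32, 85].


i=0: 69!=71
i=1: 96!=71
i=2: 25!=71
i=3: 71==71 found!

Found at 3, 4 comps


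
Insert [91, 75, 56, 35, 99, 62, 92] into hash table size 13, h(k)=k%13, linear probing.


Insert 91: h=0 -> slot 0
Insert 75: h=10 -> slot 10
Insert 56: h=4 -> slot 4
Insert 35: h=9 -> slot 9
Insert 99: h=8 -> slot 8
Insert 62: h=10, 1 probes -> slot 11
Insert 92: h=1 -> slot 1

Table: [91, 92, None, None, 56, None, None, None, 99, 35, 75, 62, None]


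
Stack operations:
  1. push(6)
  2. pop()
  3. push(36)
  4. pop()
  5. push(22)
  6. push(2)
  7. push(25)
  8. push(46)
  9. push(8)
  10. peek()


push(6) -> [6]
pop()->6, []
push(36) -> [36]
pop()->36, []
push(22) -> [22]
push(2) -> [22, 2]
push(25) -> [22, 2, 25]
push(46) -> [22, 2, 25, 46]
push(8) -> [22, 2, 25, 46, 8]
peek()->8

Final stack: [22, 2, 25, 46, 8]


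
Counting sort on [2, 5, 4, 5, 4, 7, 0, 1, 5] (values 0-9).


Input: [2, 5, 4, 5, 4, 7, 0, 1, 5]
Counts: [1, 1, 1, 0, 2, 3, 0, 1, 0, 0]

Sorted: [0, 1, 2, 4, 4, 5, 5, 5, 7]


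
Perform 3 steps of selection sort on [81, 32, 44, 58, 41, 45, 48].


Initial: [81, 32, 44, 58, 41, 45, 48]
Step 1: min=32 at 1
  Swap: [32, 81, 44, 58, 41, 45, 48]
Step 2: min=41 at 4
  Swap: [32, 41, 44, 58, 81, 45, 48]
Step 3: min=44 at 2
  Swap: [32, 41, 44, 58, 81, 45, 48]

After 3 steps: [32, 41, 44, 58, 81, 45, 48]


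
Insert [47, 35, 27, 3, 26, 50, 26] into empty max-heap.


Insert 47: [47]
Insert 35: [47, 35]
Insert 27: [47, 35, 27]
Insert 3: [47, 35, 27, 3]
Insert 26: [47, 35, 27, 3, 26]
Insert 50: [50, 35, 47, 3, 26, 27]
Insert 26: [50, 35, 47, 3, 26, 27, 26]

Final heap: [50, 35, 47, 3, 26, 27, 26]


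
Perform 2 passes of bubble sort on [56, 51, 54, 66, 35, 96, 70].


Initial: [56, 51, 54, 66, 35, 96, 70]
Pass 1: [51, 54, 56, 35, 66, 70, 96] (4 swaps)
Pass 2: [51, 54, 35, 56, 66, 70, 96] (1 swaps)

After 2 passes: [51, 54, 35, 56, 66, 70, 96]


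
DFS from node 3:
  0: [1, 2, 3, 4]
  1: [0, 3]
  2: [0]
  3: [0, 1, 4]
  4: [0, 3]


Visit 3, push [4, 1, 0]
Visit 0, push [4, 2, 1]
Visit 1, push []
Visit 2, push []
Visit 4, push []

DFS order: [3, 0, 1, 2, 4]


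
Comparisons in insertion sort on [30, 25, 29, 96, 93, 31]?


Algorithm: insertion sort
Input: [30, 25, 29, 96, 93, 31]
Sorted: [25, 29, 30, 31, 93, 96]

9


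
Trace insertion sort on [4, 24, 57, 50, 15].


Initial: [4, 24, 57, 50, 15]
Insert 24: [4, 24, 57, 50, 15]
Insert 57: [4, 24, 57, 50, 15]
Insert 50: [4, 24, 50, 57, 15]
Insert 15: [4, 15, 24, 50, 57]

Sorted: [4, 15, 24, 50, 57]


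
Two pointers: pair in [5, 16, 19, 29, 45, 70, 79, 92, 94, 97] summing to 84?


lo=0(5)+hi=9(97)=102
lo=0(5)+hi=8(94)=99
lo=0(5)+hi=7(92)=97
lo=0(5)+hi=6(79)=84

Yes: 5+79=84


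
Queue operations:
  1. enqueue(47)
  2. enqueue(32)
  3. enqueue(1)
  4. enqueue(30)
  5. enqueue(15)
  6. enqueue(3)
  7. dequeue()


enqueue(47) -> [47]
enqueue(32) -> [47, 32]
enqueue(1) -> [47, 32, 1]
enqueue(30) -> [47, 32, 1, 30]
enqueue(15) -> [47, 32, 1, 30, 15]
enqueue(3) -> [47, 32, 1, 30, 15, 3]
dequeue()->47, [32, 1, 30, 15, 3]

Final queue: [32, 1, 30, 15, 3]


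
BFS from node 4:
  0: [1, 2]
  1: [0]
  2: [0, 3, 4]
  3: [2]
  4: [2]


Visit 4, enqueue [2]
Visit 2, enqueue [0, 3]
Visit 0, enqueue [1]
Visit 3, enqueue []
Visit 1, enqueue []

BFS order: [4, 2, 0, 3, 1]


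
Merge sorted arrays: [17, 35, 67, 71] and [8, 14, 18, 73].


Take 8 from B
Take 14 from B
Take 17 from A
Take 18 from B
Take 35 from A
Take 67 from A
Take 71 from A

Merged: [8, 14, 17, 18, 35, 67, 71, 73]


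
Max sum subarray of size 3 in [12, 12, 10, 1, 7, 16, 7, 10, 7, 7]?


[0:3]: 34
[1:4]: 23
[2:5]: 18
[3:6]: 24
[4:7]: 30
[5:8]: 33
[6:9]: 24
[7:10]: 24

Max: 34 at [0:3]


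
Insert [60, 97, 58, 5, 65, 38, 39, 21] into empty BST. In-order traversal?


Insert 60: root
Insert 97: R from 60
Insert 58: L from 60
Insert 5: L from 60 -> L from 58
Insert 65: R from 60 -> L from 97
Insert 38: L from 60 -> L from 58 -> R from 5
Insert 39: L from 60 -> L from 58 -> R from 5 -> R from 38
Insert 21: L from 60 -> L from 58 -> R from 5 -> L from 38

In-order: [5, 21, 38, 39, 58, 60, 65, 97]


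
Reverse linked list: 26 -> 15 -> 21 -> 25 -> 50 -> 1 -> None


Step 1: curr=26, set curr.next=prev(None) | reversed so far: 26
Step 2: curr=15, set curr.next=prev(26) | reversed so far: 15 -> 26
Step 3: curr=21, set curr.next=prev(15) | reversed so far: 21 -> 15 -> 26
Step 4: curr=25, set curr.next=prev(21) | reversed so far: 25 -> 21 -> 15 -> 26
Step 5: curr=50, set curr.next=prev(25) | reversed so far: 50 -> 25 -> 21 -> 15 -> 26
Step 6: curr=1, set curr.next=prev(50) | reversed so far: 1 -> 50 -> 25 -> 21 -> 15 -> 26

1 -> 50 -> 25 -> 21 -> 15 -> 26 -> None


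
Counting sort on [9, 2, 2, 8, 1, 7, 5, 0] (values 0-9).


Input: [9, 2, 2, 8, 1, 7, 5, 0]
Counts: [1, 1, 2, 0, 0, 1, 0, 1, 1, 1]

Sorted: [0, 1, 2, 2, 5, 7, 8, 9]


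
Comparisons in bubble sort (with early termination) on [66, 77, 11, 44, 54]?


Algorithm: bubble sort (with early termination)
Input: [66, 77, 11, 44, 54]
Sorted: [11, 44, 54, 66, 77]

9


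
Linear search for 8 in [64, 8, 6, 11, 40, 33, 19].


i=0: 64!=8
i=1: 8==8 found!

Found at 1, 2 comps


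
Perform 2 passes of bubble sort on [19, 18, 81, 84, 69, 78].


Initial: [19, 18, 81, 84, 69, 78]
Pass 1: [18, 19, 81, 69, 78, 84] (3 swaps)
Pass 2: [18, 19, 69, 78, 81, 84] (2 swaps)

After 2 passes: [18, 19, 69, 78, 81, 84]


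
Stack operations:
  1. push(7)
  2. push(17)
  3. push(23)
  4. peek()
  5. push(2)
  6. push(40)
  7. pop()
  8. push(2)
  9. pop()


push(7) -> [7]
push(17) -> [7, 17]
push(23) -> [7, 17, 23]
peek()->23
push(2) -> [7, 17, 23, 2]
push(40) -> [7, 17, 23, 2, 40]
pop()->40, [7, 17, 23, 2]
push(2) -> [7, 17, 23, 2, 2]
pop()->2, [7, 17, 23, 2]

Final stack: [7, 17, 23, 2]


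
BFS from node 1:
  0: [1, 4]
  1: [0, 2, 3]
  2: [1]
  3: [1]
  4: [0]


Visit 1, enqueue [0, 2, 3]
Visit 0, enqueue [4]
Visit 2, enqueue []
Visit 3, enqueue []
Visit 4, enqueue []

BFS order: [1, 0, 2, 3, 4]


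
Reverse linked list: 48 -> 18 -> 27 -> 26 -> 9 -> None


Step 1: curr=48, set curr.next=prev(None) | reversed so far: 48
Step 2: curr=18, set curr.next=prev(48) | reversed so far: 18 -> 48
Step 3: curr=27, set curr.next=prev(18) | reversed so far: 27 -> 18 -> 48
Step 4: curr=26, set curr.next=prev(27) | reversed so far: 26 -> 27 -> 18 -> 48
Step 5: curr=9, set curr.next=prev(26) | reversed so far: 9 -> 26 -> 27 -> 18 -> 48

9 -> 26 -> 27 -> 18 -> 48 -> None


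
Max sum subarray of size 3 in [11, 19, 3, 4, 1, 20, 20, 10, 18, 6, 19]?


[0:3]: 33
[1:4]: 26
[2:5]: 8
[3:6]: 25
[4:7]: 41
[5:8]: 50
[6:9]: 48
[7:10]: 34
[8:11]: 43

Max: 50 at [5:8]


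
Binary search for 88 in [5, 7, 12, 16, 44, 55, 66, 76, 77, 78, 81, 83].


Step 1: lo=0, hi=11, mid=5, val=55
Step 2: lo=6, hi=11, mid=8, val=77
Step 3: lo=9, hi=11, mid=10, val=81
Step 4: lo=11, hi=11, mid=11, val=83

Not found


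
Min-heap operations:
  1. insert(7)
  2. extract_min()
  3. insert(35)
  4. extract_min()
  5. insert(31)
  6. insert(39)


insert(7) -> [7]
extract_min()->7, []
insert(35) -> [35]
extract_min()->35, []
insert(31) -> [31]
insert(39) -> [31, 39]

Final heap: [31, 39]


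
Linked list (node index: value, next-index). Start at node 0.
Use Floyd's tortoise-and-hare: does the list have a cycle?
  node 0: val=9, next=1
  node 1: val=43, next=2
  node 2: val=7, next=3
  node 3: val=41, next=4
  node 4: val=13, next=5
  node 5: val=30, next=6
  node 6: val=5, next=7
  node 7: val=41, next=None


Floyd's tortoise (slow, +1) and hare (fast, +2):
  init: slow=0, fast=0
  step 1: slow=1, fast=2
  step 2: slow=2, fast=4
  step 3: slow=3, fast=6
  step 4: fast 6->7->None, no cycle

Cycle: no


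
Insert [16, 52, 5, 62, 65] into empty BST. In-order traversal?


Insert 16: root
Insert 52: R from 16
Insert 5: L from 16
Insert 62: R from 16 -> R from 52
Insert 65: R from 16 -> R from 52 -> R from 62

In-order: [5, 16, 52, 62, 65]


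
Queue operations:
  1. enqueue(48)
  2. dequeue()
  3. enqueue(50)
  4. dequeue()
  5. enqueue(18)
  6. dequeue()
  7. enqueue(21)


enqueue(48) -> [48]
dequeue()->48, []
enqueue(50) -> [50]
dequeue()->50, []
enqueue(18) -> [18]
dequeue()->18, []
enqueue(21) -> [21]

Final queue: [21]


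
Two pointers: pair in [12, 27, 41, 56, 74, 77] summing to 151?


lo=0(12)+hi=5(77)=89
lo=1(27)+hi=5(77)=104
lo=2(41)+hi=5(77)=118
lo=3(56)+hi=5(77)=133
lo=4(74)+hi=5(77)=151

Yes: 74+77=151


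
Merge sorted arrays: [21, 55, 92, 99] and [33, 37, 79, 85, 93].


Take 21 from A
Take 33 from B
Take 37 from B
Take 55 from A
Take 79 from B
Take 85 from B
Take 92 from A
Take 93 from B

Merged: [21, 33, 37, 55, 79, 85, 92, 93, 99]


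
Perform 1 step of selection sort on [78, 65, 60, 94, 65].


Initial: [78, 65, 60, 94, 65]
Step 1: min=60 at 2
  Swap: [60, 65, 78, 94, 65]

After 1 step: [60, 65, 78, 94, 65]


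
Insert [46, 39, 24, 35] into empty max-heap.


Insert 46: [46]
Insert 39: [46, 39]
Insert 24: [46, 39, 24]
Insert 35: [46, 39, 24, 35]

Final heap: [46, 39, 24, 35]


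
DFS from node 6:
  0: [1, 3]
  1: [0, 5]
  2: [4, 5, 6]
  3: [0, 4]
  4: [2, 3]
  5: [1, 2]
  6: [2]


Visit 6, push [2]
Visit 2, push [5, 4]
Visit 4, push [3]
Visit 3, push [0]
Visit 0, push [1]
Visit 1, push [5]
Visit 5, push []

DFS order: [6, 2, 4, 3, 0, 1, 5]


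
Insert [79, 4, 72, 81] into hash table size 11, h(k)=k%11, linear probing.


Insert 79: h=2 -> slot 2
Insert 4: h=4 -> slot 4
Insert 72: h=6 -> slot 6
Insert 81: h=4, 1 probes -> slot 5

Table: [None, None, 79, None, 4, 81, 72, None, None, None, None]


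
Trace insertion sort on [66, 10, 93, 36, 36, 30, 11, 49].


Initial: [66, 10, 93, 36, 36, 30, 11, 49]
Insert 10: [10, 66, 93, 36, 36, 30, 11, 49]
Insert 93: [10, 66, 93, 36, 36, 30, 11, 49]
Insert 36: [10, 36, 66, 93, 36, 30, 11, 49]
Insert 36: [10, 36, 36, 66, 93, 30, 11, 49]
Insert 30: [10, 30, 36, 36, 66, 93, 11, 49]
Insert 11: [10, 11, 30, 36, 36, 66, 93, 49]
Insert 49: [10, 11, 30, 36, 36, 49, 66, 93]

Sorted: [10, 11, 30, 36, 36, 49, 66, 93]


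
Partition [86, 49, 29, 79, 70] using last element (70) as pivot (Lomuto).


Pivot: 70
  49 <= 70: swap -> [49, 86, 29, 79, 70]
  29 <= 70: swap -> [49, 29, 86, 79, 70]
Place pivot at 2: [49, 29, 70, 79, 86]

Partitioned: [49, 29, 70, 79, 86]


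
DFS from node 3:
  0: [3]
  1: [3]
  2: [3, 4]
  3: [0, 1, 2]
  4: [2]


Visit 3, push [2, 1, 0]
Visit 0, push []
Visit 1, push []
Visit 2, push [4]
Visit 4, push []

DFS order: [3, 0, 1, 2, 4]


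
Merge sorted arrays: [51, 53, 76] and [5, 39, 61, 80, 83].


Take 5 from B
Take 39 from B
Take 51 from A
Take 53 from A
Take 61 from B
Take 76 from A

Merged: [5, 39, 51, 53, 61, 76, 80, 83]


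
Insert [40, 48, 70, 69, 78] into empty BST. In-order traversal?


Insert 40: root
Insert 48: R from 40
Insert 70: R from 40 -> R from 48
Insert 69: R from 40 -> R from 48 -> L from 70
Insert 78: R from 40 -> R from 48 -> R from 70

In-order: [40, 48, 69, 70, 78]


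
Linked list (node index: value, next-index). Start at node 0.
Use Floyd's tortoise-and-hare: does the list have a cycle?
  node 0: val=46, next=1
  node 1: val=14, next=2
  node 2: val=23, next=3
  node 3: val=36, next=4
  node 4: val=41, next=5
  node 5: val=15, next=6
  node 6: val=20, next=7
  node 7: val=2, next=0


Floyd's tortoise (slow, +1) and hare (fast, +2):
  init: slow=0, fast=0
  step 1: slow=1, fast=2
  step 2: slow=2, fast=4
  step 3: slow=3, fast=6
  step 4: slow=4, fast=0
  step 5: slow=5, fast=2
  step 6: slow=6, fast=4
  step 7: slow=7, fast=6
  step 8: slow=0, fast=0
  slow == fast at node 0: cycle detected

Cycle: yes


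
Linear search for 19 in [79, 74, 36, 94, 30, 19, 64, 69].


i=0: 79!=19
i=1: 74!=19
i=2: 36!=19
i=3: 94!=19
i=4: 30!=19
i=5: 19==19 found!

Found at 5, 6 comps


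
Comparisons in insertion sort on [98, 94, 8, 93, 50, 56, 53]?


Algorithm: insertion sort
Input: [98, 94, 8, 93, 50, 56, 53]
Sorted: [8, 50, 53, 56, 93, 94, 98]

19


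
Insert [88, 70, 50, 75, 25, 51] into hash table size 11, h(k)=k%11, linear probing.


Insert 88: h=0 -> slot 0
Insert 70: h=4 -> slot 4
Insert 50: h=6 -> slot 6
Insert 75: h=9 -> slot 9
Insert 25: h=3 -> slot 3
Insert 51: h=7 -> slot 7

Table: [88, None, None, 25, 70, None, 50, 51, None, 75, None]


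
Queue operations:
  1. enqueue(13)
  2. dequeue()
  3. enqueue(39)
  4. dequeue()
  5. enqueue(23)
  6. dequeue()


enqueue(13) -> [13]
dequeue()->13, []
enqueue(39) -> [39]
dequeue()->39, []
enqueue(23) -> [23]
dequeue()->23, []

Final queue: []


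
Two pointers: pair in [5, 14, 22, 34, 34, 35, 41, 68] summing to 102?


lo=0(5)+hi=7(68)=73
lo=1(14)+hi=7(68)=82
lo=2(22)+hi=7(68)=90
lo=3(34)+hi=7(68)=102

Yes: 34+68=102


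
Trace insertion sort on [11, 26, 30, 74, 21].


Initial: [11, 26, 30, 74, 21]
Insert 26: [11, 26, 30, 74, 21]
Insert 30: [11, 26, 30, 74, 21]
Insert 74: [11, 26, 30, 74, 21]
Insert 21: [11, 21, 26, 30, 74]

Sorted: [11, 21, 26, 30, 74]


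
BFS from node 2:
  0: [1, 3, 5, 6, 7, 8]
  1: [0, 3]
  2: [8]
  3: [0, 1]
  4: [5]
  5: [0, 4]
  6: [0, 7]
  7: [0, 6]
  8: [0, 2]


Visit 2, enqueue [8]
Visit 8, enqueue [0]
Visit 0, enqueue [1, 3, 5, 6, 7]
Visit 1, enqueue []
Visit 3, enqueue []
Visit 5, enqueue [4]
Visit 6, enqueue []
Visit 7, enqueue []
Visit 4, enqueue []

BFS order: [2, 8, 0, 1, 3, 5, 6, 7, 4]


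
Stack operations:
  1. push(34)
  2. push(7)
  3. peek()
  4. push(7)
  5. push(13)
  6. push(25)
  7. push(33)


push(34) -> [34]
push(7) -> [34, 7]
peek()->7
push(7) -> [34, 7, 7]
push(13) -> [34, 7, 7, 13]
push(25) -> [34, 7, 7, 13, 25]
push(33) -> [34, 7, 7, 13, 25, 33]

Final stack: [34, 7, 7, 13, 25, 33]


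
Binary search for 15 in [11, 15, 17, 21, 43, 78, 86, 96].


Step 1: lo=0, hi=7, mid=3, val=21
Step 2: lo=0, hi=2, mid=1, val=15

Found at index 1


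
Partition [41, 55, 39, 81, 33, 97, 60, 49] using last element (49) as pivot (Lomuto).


Pivot: 49
  41 <= 49: advance i (no swap)
  39 <= 49: swap -> [41, 39, 55, 81, 33, 97, 60, 49]
  33 <= 49: swap -> [41, 39, 33, 81, 55, 97, 60, 49]
Place pivot at 3: [41, 39, 33, 49, 55, 97, 60, 81]

Partitioned: [41, 39, 33, 49, 55, 97, 60, 81]


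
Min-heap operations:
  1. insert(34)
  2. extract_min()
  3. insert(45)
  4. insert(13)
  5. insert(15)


insert(34) -> [34]
extract_min()->34, []
insert(45) -> [45]
insert(13) -> [13, 45]
insert(15) -> [13, 45, 15]

Final heap: [13, 45, 15]


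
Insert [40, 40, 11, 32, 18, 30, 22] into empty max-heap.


Insert 40: [40]
Insert 40: [40, 40]
Insert 11: [40, 40, 11]
Insert 32: [40, 40, 11, 32]
Insert 18: [40, 40, 11, 32, 18]
Insert 30: [40, 40, 30, 32, 18, 11]
Insert 22: [40, 40, 30, 32, 18, 11, 22]

Final heap: [40, 40, 30, 32, 18, 11, 22]


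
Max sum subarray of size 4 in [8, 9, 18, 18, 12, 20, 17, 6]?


[0:4]: 53
[1:5]: 57
[2:6]: 68
[3:7]: 67
[4:8]: 55

Max: 68 at [2:6]


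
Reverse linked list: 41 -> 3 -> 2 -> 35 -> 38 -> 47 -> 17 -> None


Step 1: curr=41, set curr.next=prev(None) | reversed so far: 41
Step 2: curr=3, set curr.next=prev(41) | reversed so far: 3 -> 41
Step 3: curr=2, set curr.next=prev(3) | reversed so far: 2 -> 3 -> 41
Step 4: curr=35, set curr.next=prev(2) | reversed so far: 35 -> 2 -> 3 -> 41
Step 5: curr=38, set curr.next=prev(35) | reversed so far: 38 -> 35 -> 2 -> 3 -> 41
Step 6: curr=47, set curr.next=prev(38) | reversed so far: 47 -> 38 -> 35 -> 2 -> 3 -> 41
Step 7: curr=17, set curr.next=prev(47) | reversed so far: 17 -> 47 -> 38 -> 35 -> 2 -> 3 -> 41

17 -> 47 -> 38 -> 35 -> 2 -> 3 -> 41 -> None


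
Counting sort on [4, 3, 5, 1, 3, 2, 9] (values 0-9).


Input: [4, 3, 5, 1, 3, 2, 9]
Counts: [0, 1, 1, 2, 1, 1, 0, 0, 0, 1]

Sorted: [1, 2, 3, 3, 4, 5, 9]


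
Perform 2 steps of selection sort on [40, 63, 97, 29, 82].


Initial: [40, 63, 97, 29, 82]
Step 1: min=29 at 3
  Swap: [29, 63, 97, 40, 82]
Step 2: min=40 at 3
  Swap: [29, 40, 97, 63, 82]

After 2 steps: [29, 40, 97, 63, 82]


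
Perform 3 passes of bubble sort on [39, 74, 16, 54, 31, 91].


Initial: [39, 74, 16, 54, 31, 91]
Pass 1: [39, 16, 54, 31, 74, 91] (3 swaps)
Pass 2: [16, 39, 31, 54, 74, 91] (2 swaps)
Pass 3: [16, 31, 39, 54, 74, 91] (1 swaps)

After 3 passes: [16, 31, 39, 54, 74, 91]


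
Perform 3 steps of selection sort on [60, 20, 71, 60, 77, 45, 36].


Initial: [60, 20, 71, 60, 77, 45, 36]
Step 1: min=20 at 1
  Swap: [20, 60, 71, 60, 77, 45, 36]
Step 2: min=36 at 6
  Swap: [20, 36, 71, 60, 77, 45, 60]
Step 3: min=45 at 5
  Swap: [20, 36, 45, 60, 77, 71, 60]

After 3 steps: [20, 36, 45, 60, 77, 71, 60]


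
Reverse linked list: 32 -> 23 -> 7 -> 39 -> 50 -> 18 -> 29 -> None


Step 1: curr=32, set curr.next=prev(None) | reversed so far: 32
Step 2: curr=23, set curr.next=prev(32) | reversed so far: 23 -> 32
Step 3: curr=7, set curr.next=prev(23) | reversed so far: 7 -> 23 -> 32
Step 4: curr=39, set curr.next=prev(7) | reversed so far: 39 -> 7 -> 23 -> 32
Step 5: curr=50, set curr.next=prev(39) | reversed so far: 50 -> 39 -> 7 -> 23 -> 32
Step 6: curr=18, set curr.next=prev(50) | reversed so far: 18 -> 50 -> 39 -> 7 -> 23 -> 32
Step 7: curr=29, set curr.next=prev(18) | reversed so far: 29 -> 18 -> 50 -> 39 -> 7 -> 23 -> 32

29 -> 18 -> 50 -> 39 -> 7 -> 23 -> 32 -> None


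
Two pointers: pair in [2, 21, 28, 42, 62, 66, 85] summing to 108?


lo=0(2)+hi=6(85)=87
lo=1(21)+hi=6(85)=106
lo=2(28)+hi=6(85)=113
lo=2(28)+hi=5(66)=94
lo=3(42)+hi=5(66)=108

Yes: 42+66=108


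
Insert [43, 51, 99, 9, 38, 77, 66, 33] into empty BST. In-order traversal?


Insert 43: root
Insert 51: R from 43
Insert 99: R from 43 -> R from 51
Insert 9: L from 43
Insert 38: L from 43 -> R from 9
Insert 77: R from 43 -> R from 51 -> L from 99
Insert 66: R from 43 -> R from 51 -> L from 99 -> L from 77
Insert 33: L from 43 -> R from 9 -> L from 38

In-order: [9, 33, 38, 43, 51, 66, 77, 99]


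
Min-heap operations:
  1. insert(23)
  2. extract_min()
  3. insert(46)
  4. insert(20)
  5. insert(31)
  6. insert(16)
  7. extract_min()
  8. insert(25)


insert(23) -> [23]
extract_min()->23, []
insert(46) -> [46]
insert(20) -> [20, 46]
insert(31) -> [20, 46, 31]
insert(16) -> [16, 20, 31, 46]
extract_min()->16, [20, 46, 31]
insert(25) -> [20, 25, 31, 46]

Final heap: [20, 25, 31, 46]


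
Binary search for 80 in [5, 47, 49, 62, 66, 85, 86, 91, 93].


Step 1: lo=0, hi=8, mid=4, val=66
Step 2: lo=5, hi=8, mid=6, val=86
Step 3: lo=5, hi=5, mid=5, val=85

Not found


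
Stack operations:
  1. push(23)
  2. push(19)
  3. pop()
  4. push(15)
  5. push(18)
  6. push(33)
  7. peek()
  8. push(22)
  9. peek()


push(23) -> [23]
push(19) -> [23, 19]
pop()->19, [23]
push(15) -> [23, 15]
push(18) -> [23, 15, 18]
push(33) -> [23, 15, 18, 33]
peek()->33
push(22) -> [23, 15, 18, 33, 22]
peek()->22

Final stack: [23, 15, 18, 33, 22]


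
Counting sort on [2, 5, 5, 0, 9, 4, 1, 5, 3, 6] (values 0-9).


Input: [2, 5, 5, 0, 9, 4, 1, 5, 3, 6]
Counts: [1, 1, 1, 1, 1, 3, 1, 0, 0, 1]

Sorted: [0, 1, 2, 3, 4, 5, 5, 5, 6, 9]


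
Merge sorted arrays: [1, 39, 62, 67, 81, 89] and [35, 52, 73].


Take 1 from A
Take 35 from B
Take 39 from A
Take 52 from B
Take 62 from A
Take 67 from A
Take 73 from B

Merged: [1, 35, 39, 52, 62, 67, 73, 81, 89]


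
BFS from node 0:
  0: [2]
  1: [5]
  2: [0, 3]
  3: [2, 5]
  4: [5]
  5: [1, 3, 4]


Visit 0, enqueue [2]
Visit 2, enqueue [3]
Visit 3, enqueue [5]
Visit 5, enqueue [1, 4]
Visit 1, enqueue []
Visit 4, enqueue []

BFS order: [0, 2, 3, 5, 1, 4]


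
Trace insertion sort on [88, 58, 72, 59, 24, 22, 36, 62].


Initial: [88, 58, 72, 59, 24, 22, 36, 62]
Insert 58: [58, 88, 72, 59, 24, 22, 36, 62]
Insert 72: [58, 72, 88, 59, 24, 22, 36, 62]
Insert 59: [58, 59, 72, 88, 24, 22, 36, 62]
Insert 24: [24, 58, 59, 72, 88, 22, 36, 62]
Insert 22: [22, 24, 58, 59, 72, 88, 36, 62]
Insert 36: [22, 24, 36, 58, 59, 72, 88, 62]
Insert 62: [22, 24, 36, 58, 59, 62, 72, 88]

Sorted: [22, 24, 36, 58, 59, 62, 72, 88]


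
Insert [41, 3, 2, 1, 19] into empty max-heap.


Insert 41: [41]
Insert 3: [41, 3]
Insert 2: [41, 3, 2]
Insert 1: [41, 3, 2, 1]
Insert 19: [41, 19, 2, 1, 3]

Final heap: [41, 19, 2, 1, 3]


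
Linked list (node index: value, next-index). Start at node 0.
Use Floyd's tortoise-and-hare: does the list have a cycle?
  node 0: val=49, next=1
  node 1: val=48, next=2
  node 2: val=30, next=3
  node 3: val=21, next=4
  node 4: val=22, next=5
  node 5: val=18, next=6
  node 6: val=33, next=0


Floyd's tortoise (slow, +1) and hare (fast, +2):
  init: slow=0, fast=0
  step 1: slow=1, fast=2
  step 2: slow=2, fast=4
  step 3: slow=3, fast=6
  step 4: slow=4, fast=1
  step 5: slow=5, fast=3
  step 6: slow=6, fast=5
  step 7: slow=0, fast=0
  slow == fast at node 0: cycle detected

Cycle: yes


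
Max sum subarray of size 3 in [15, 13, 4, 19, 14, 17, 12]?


[0:3]: 32
[1:4]: 36
[2:5]: 37
[3:6]: 50
[4:7]: 43

Max: 50 at [3:6]


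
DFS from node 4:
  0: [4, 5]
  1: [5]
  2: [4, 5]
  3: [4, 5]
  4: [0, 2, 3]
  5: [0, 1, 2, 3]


Visit 4, push [3, 2, 0]
Visit 0, push [5]
Visit 5, push [3, 2, 1]
Visit 1, push []
Visit 2, push []
Visit 3, push []

DFS order: [4, 0, 5, 1, 2, 3]


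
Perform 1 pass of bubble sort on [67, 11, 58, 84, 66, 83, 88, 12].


Initial: [67, 11, 58, 84, 66, 83, 88, 12]
Pass 1: [11, 58, 67, 66, 83, 84, 12, 88] (5 swaps)

After 1 pass: [11, 58, 67, 66, 83, 84, 12, 88]


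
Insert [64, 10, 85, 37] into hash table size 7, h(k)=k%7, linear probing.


Insert 64: h=1 -> slot 1
Insert 10: h=3 -> slot 3
Insert 85: h=1, 1 probes -> slot 2
Insert 37: h=2, 2 probes -> slot 4

Table: [None, 64, 85, 10, 37, None, None]


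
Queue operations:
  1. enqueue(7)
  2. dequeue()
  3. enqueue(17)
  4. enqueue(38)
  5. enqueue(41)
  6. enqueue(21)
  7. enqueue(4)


enqueue(7) -> [7]
dequeue()->7, []
enqueue(17) -> [17]
enqueue(38) -> [17, 38]
enqueue(41) -> [17, 38, 41]
enqueue(21) -> [17, 38, 41, 21]
enqueue(4) -> [17, 38, 41, 21, 4]

Final queue: [17, 38, 41, 21, 4]


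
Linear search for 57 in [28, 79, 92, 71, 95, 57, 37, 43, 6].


i=0: 28!=57
i=1: 79!=57
i=2: 92!=57
i=3: 71!=57
i=4: 95!=57
i=5: 57==57 found!

Found at 5, 6 comps


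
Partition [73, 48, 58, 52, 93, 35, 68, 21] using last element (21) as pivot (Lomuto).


Pivot: 21
Place pivot at 0: [21, 48, 58, 52, 93, 35, 68, 73]

Partitioned: [21, 48, 58, 52, 93, 35, 68, 73]


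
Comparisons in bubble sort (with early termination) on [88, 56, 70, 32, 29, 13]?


Algorithm: bubble sort (with early termination)
Input: [88, 56, 70, 32, 29, 13]
Sorted: [13, 29, 32, 56, 70, 88]

15


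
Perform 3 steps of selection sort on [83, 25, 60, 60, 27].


Initial: [83, 25, 60, 60, 27]
Step 1: min=25 at 1
  Swap: [25, 83, 60, 60, 27]
Step 2: min=27 at 4
  Swap: [25, 27, 60, 60, 83]
Step 3: min=60 at 2
  Swap: [25, 27, 60, 60, 83]

After 3 steps: [25, 27, 60, 60, 83]


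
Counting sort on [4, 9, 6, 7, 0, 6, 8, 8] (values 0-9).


Input: [4, 9, 6, 7, 0, 6, 8, 8]
Counts: [1, 0, 0, 0, 1, 0, 2, 1, 2, 1]

Sorted: [0, 4, 6, 6, 7, 8, 8, 9]


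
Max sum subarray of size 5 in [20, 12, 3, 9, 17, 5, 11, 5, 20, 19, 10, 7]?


[0:5]: 61
[1:6]: 46
[2:7]: 45
[3:8]: 47
[4:9]: 58
[5:10]: 60
[6:11]: 65
[7:12]: 61

Max: 65 at [6:11]


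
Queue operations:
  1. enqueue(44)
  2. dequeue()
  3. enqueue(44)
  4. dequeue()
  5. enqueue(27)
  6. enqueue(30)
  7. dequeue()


enqueue(44) -> [44]
dequeue()->44, []
enqueue(44) -> [44]
dequeue()->44, []
enqueue(27) -> [27]
enqueue(30) -> [27, 30]
dequeue()->27, [30]

Final queue: [30]


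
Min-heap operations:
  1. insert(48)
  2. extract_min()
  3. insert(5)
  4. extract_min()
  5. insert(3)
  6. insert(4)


insert(48) -> [48]
extract_min()->48, []
insert(5) -> [5]
extract_min()->5, []
insert(3) -> [3]
insert(4) -> [3, 4]

Final heap: [3, 4]


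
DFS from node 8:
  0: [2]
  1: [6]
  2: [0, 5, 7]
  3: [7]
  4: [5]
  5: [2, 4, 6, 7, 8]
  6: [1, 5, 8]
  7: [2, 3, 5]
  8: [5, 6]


Visit 8, push [6, 5]
Visit 5, push [7, 6, 4, 2]
Visit 2, push [7, 0]
Visit 0, push []
Visit 7, push [3]
Visit 3, push []
Visit 4, push []
Visit 6, push [1]
Visit 1, push []

DFS order: [8, 5, 2, 0, 7, 3, 4, 6, 1]


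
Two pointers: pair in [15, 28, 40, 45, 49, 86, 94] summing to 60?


lo=0(15)+hi=6(94)=109
lo=0(15)+hi=5(86)=101
lo=0(15)+hi=4(49)=64
lo=0(15)+hi=3(45)=60

Yes: 15+45=60


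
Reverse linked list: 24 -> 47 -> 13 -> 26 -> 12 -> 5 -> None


Step 1: curr=24, set curr.next=prev(None) | reversed so far: 24
Step 2: curr=47, set curr.next=prev(24) | reversed so far: 47 -> 24
Step 3: curr=13, set curr.next=prev(47) | reversed so far: 13 -> 47 -> 24
Step 4: curr=26, set curr.next=prev(13) | reversed so far: 26 -> 13 -> 47 -> 24
Step 5: curr=12, set curr.next=prev(26) | reversed so far: 12 -> 26 -> 13 -> 47 -> 24
Step 6: curr=5, set curr.next=prev(12) | reversed so far: 5 -> 12 -> 26 -> 13 -> 47 -> 24

5 -> 12 -> 26 -> 13 -> 47 -> 24 -> None


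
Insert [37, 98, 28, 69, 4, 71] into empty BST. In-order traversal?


Insert 37: root
Insert 98: R from 37
Insert 28: L from 37
Insert 69: R from 37 -> L from 98
Insert 4: L from 37 -> L from 28
Insert 71: R from 37 -> L from 98 -> R from 69

In-order: [4, 28, 37, 69, 71, 98]
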